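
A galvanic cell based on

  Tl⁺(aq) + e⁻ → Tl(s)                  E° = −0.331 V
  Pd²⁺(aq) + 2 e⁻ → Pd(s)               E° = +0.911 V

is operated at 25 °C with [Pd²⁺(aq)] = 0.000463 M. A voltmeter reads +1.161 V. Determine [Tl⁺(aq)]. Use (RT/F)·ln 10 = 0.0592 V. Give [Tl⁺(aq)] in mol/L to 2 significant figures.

0.50 M

The Pd²⁺/Pd couple has the larger reduction potential, so it is the cathode: E°cell = +0.911 − (−0.331) = +1.242 V and n = 2.
Since E = E° − (0.0592/n)·log Q, log Q = n(E° − E)/0.0592 = 2.736.
The balanced reaction is Pd²⁺(aq) + 2 Tl(s) → Pd(s) + 2 Tl⁺(aq), so Q = [Tl⁺(aq)]^2 / [Pd²⁺(aq)].
Solving for the unknown gives log [Tl⁺(aq)] = −0.299, so [Tl⁺(aq)] ≈ 0.50 M.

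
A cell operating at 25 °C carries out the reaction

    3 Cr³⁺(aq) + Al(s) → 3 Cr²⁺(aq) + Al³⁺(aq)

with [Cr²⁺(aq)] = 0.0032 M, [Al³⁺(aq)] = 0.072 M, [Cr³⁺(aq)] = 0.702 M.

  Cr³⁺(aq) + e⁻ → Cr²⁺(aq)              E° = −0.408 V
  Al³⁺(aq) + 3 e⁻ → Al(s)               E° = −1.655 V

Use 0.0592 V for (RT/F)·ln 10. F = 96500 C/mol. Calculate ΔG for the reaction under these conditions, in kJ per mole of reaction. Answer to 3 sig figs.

−408 kJ/mol

E°cell = −0.408 − (−1.655) = +1.247 V; the balanced reaction transfers n = 3 electrons.
Here Q = ([Cr²⁺(aq)]^3·[Al³⁺(aq)]) / [Cr³⁺(aq)]^3 = 6.82×10^−9 (log Q = −8.166), giving E = +1.247 − (0.0592/3)·(−8.166) = +1.4081 V.
ΔG = −nFE = −(3)(96500)(+1.4081) J/mol = −408 kJ/mol.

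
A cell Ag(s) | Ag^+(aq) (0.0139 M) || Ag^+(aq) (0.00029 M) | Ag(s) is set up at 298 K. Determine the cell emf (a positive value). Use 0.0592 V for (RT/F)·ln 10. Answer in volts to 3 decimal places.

For a concentration cell E°cell = 0, since both electrodes use the same couple.
The compartment with the higher Ag^+(aq) concentration (0.0139 M) acts as the cathode; ions are reduced there and produced at the dilute (0.00029 M) anode.
With n = 1, Ecell = −(0.0592/1)·log([dilute]/[conc]) = −(0.0592/1)·log(0.00029/0.0139) = +0.099 V.

0.099 V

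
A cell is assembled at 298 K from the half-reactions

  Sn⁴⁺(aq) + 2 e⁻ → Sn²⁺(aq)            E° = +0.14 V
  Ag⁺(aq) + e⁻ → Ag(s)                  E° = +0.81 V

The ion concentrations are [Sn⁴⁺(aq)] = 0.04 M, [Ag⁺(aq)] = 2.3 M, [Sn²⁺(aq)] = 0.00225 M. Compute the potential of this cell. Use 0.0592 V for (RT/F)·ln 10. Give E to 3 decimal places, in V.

The Ag⁺/Ag couple has the more positive E°, so it is the cathode; Sn⁴⁺/Sn²⁺ is the anode.
E°cell = E°cat − E°an = +0.81 − (+0.14) = +0.67 V; n = 2.
The balanced reaction is 2 Ag⁺(aq) + Sn²⁺(aq) → 2 Ag(s) + Sn⁴⁺(aq), so Q = [Sn⁴⁺(aq)] / ([Ag⁺(aq)]^2·[Sn²⁺(aq)]) = 3.36 and log Q = 0.526.
By the Nernst equation, E = +0.67 − (0.0592/2)·(0.526) = +0.654 V.

+0.654 V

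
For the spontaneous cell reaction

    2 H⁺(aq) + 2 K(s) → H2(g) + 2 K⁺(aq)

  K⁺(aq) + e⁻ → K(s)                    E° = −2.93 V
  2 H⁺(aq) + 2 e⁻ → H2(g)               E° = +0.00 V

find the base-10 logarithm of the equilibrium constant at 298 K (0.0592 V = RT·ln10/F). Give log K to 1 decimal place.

log K = 99.0

The 2H⁺/H₂ couple is reduced (cathode); E°cell = +0.00 − (−2.93) = +2.93 V with n = 2.
At equilibrium E = 0, so log K = nE°cell / 0.0592 = (2)(+2.93) / 0.0592 = 99.0.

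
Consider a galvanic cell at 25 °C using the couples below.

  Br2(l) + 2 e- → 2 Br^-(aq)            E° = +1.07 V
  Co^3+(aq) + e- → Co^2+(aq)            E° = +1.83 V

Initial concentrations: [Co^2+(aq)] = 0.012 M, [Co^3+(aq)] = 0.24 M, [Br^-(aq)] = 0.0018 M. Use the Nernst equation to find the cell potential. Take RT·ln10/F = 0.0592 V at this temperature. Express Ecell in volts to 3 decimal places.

The Co³⁺/Co²⁺ couple has the more positive E°, so it is the cathode; Br₂/Br⁻ is the anode.
E°cell = E°cat − E°an = +1.83 − (+1.07) = +0.76 V; n = 2.
Balancing gives 2 Co^3+(aq) + 2 Br^-(aq) → 2 Co^2+(aq) + Br2(l); hence Q = [Co^2+(aq)]^2 / ([Co^3+(aq)]^2·[Br^-(aq)]^2) = 772 (log Q = 2.887).
By the Nernst equation, E = +0.76 − (0.0592/2)·(2.887) = +0.675 V.

+0.675 V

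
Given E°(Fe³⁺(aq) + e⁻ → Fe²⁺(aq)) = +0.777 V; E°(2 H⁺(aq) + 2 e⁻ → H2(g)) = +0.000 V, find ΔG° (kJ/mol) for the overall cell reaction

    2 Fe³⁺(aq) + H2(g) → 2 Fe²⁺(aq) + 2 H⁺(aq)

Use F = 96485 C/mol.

−150 kJ/mol

In the reaction as written Fe³⁺(aq) is reduced, so the Fe³⁺/Fe²⁺ couple is the cathode and 2H⁺/H₂ is the anode.
E°cell = +0.777 − (+0.000) = +0.777 V; balancing electrons gives n = 2.
ΔG° = −nFE°cell = −(2)(96485)(+0.777) J/mol = −150 kJ/mol.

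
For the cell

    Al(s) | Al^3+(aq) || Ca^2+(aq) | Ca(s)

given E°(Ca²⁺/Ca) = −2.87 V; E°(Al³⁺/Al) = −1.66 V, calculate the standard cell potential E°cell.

By convention the left-hand electrode in cell notation is the anode (oxidation) and the right-hand electrode is the cathode (reduction).
E°cell = E°(right) − E°(left) = −2.87 − (−1.66) = −1.21 V.
The negative sign shows that, as written, the cell would require an external voltage to drive the reaction.

−1.21 V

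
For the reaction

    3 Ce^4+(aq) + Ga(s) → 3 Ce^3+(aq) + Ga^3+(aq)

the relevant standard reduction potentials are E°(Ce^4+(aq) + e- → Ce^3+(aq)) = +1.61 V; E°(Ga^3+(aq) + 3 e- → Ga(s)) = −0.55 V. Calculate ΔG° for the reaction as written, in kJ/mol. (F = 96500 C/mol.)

In the reaction as written Ce^4+(aq) is reduced, so the Ce⁴⁺/Ce³⁺ couple is the cathode and Ga³⁺/Ga is the anode.
E°cell = +1.61 − (−0.55) = +2.16 V; balancing electrons gives n = 3.
ΔG° = −nFE°cell = −(3)(96500)(+2.16) J/mol = −625 kJ/mol.

−625 kJ/mol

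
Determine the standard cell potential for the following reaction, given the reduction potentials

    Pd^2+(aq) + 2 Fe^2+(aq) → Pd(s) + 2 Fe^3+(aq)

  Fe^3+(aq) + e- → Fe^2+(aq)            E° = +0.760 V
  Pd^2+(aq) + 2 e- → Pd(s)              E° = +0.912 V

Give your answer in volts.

Pd^2+(aq) gains electrons, so the Pd²⁺/Pd couple is the cathode; the Fe³⁺/Fe²⁺ couple is the anode.
E°cell = E°(cathode) − E°(anode) = +0.912 − (+0.760) = +0.152 V.
The positive value indicates the reaction is spontaneous as written.

+0.152 V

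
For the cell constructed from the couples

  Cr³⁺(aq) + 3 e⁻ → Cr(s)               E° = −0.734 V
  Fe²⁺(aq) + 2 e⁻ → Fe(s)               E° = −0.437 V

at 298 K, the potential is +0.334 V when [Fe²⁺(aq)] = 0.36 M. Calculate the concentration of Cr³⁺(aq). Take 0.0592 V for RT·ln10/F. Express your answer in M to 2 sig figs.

The Fe²⁺/Fe couple has the larger reduction potential, so it is the cathode: E°cell = −0.437 − (−0.734) = +0.297 V and n = 6.
Since E = E° − (0.0592/n)·log Q, log Q = n(E° − E)/0.0592 = −3.750.
For 3 Fe²⁺(aq) + 2 Cr(s) → 3 Fe(s) + 2 Cr³⁺(aq), the reaction quotient is Q = [Cr³⁺(aq)]^2 / [Fe²⁺(aq)]^3.
Isolating [Cr³⁺(aq)] in Q = 10^{−3.750} yields log [Cr³⁺(aq)] = −2.541, i.e. 0.0029 M.

0.0029 M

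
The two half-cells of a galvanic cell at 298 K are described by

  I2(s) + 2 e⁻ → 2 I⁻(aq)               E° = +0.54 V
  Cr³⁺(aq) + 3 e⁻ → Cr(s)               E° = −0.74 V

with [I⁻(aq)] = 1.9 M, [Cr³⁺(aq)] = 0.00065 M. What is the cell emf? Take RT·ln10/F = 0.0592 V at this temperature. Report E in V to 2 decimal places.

Since E°(I₂/I⁻) > E°(Cr³⁺/Cr), I₂/I⁻ serves as the cathode.
E°cell = +0.54 − (−0.74) = +1.28 V, with n = 6 electrons transferred.
For the overall reaction 3 I2(s) + 2 Cr(s) → 6 I⁻(aq) + 2 Cr³⁺(aq), Q = [I⁻(aq)]^6·[Cr³⁺(aq)]^2 = 1.99×10^−5, giving log Q = −4.702.
By the Nernst equation, E = +1.28 − (0.0592/6)·(−4.702) = +1.33 V.

+1.33 V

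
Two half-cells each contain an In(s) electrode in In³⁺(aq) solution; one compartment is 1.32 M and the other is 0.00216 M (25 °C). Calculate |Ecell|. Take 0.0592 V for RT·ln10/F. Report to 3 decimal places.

0.055 V

For a concentration cell E°cell = 0, since both electrodes use the same couple.
The compartment with the higher In³⁺(aq) concentration (1.32 M) acts as the cathode; ions are reduced there and produced at the dilute (0.00216 M) anode.
With n = 3, Ecell = −(0.0592/3)·log([dilute]/[conc]) = −(0.0592/3)·log(0.00216/1.32) = +0.055 V.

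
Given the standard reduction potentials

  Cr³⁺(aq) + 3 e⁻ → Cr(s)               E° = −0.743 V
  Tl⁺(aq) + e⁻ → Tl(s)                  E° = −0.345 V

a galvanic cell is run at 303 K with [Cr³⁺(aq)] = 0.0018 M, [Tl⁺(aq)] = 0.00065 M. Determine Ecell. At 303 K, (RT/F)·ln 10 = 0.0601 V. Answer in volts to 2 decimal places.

The Tl⁺/Tl couple has the more positive E°, so it is the cathode; Cr³⁺/Cr is the anode.
E°cell = −0.345 − (−0.743) = +0.398 V, with n = 3 electrons transferred.
For the overall reaction 3 Tl⁺(aq) + Cr(s) → 3 Tl(s) + Cr³⁺(aq), Q = [Cr³⁺(aq)] / [Tl⁺(aq)]^3 = 6.55×10^6, giving log Q = 6.817.
By the Nernst equation, E = +0.398 − (0.0601/3)·(6.817) = +0.26 V.

+0.26 V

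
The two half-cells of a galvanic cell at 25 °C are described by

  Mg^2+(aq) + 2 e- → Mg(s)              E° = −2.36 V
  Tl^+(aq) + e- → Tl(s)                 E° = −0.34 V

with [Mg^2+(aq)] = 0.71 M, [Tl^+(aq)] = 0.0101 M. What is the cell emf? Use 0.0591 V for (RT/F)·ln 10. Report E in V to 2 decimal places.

Tl⁺/Tl is reduced (cathode, E° = −0.34 V) and Mg²⁺/Mg is oxidized (anode).
E°cell = −0.34 − (−2.36) = +2.02 V, with n = 2 electrons transferred.
The balanced reaction is 2 Tl^+(aq) + Mg(s) → 2 Tl(s) + Mg^2+(aq), so Q = [Mg^2+(aq)] / [Tl^+(aq)]^2 = 6.96×10^3 and log Q = 3.843.
By the Nernst equation, E = +2.02 − (0.0591/2)·(3.843) = +1.91 V.

+1.91 V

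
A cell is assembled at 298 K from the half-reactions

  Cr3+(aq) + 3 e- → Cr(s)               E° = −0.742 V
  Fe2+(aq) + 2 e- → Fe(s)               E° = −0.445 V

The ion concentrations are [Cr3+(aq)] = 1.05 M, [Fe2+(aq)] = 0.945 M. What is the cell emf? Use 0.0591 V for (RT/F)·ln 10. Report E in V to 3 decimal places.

+0.296 V

The Fe²⁺/Fe couple has the more positive E°, so it is the cathode; Cr³⁺/Cr is the anode.
E°cell = −0.445 − (−0.742) = +0.297 V, with n = 6 electrons transferred.
The balanced reaction is 3 Fe2+(aq) + 2 Cr(s) → 3 Fe(s) + 2 Cr3+(aq), so Q = [Cr3+(aq)]^2 / [Fe2+(aq)]^3 = 1.31 and log Q = 0.116.
By the Nernst equation, E = +0.297 − (0.0591/6)·(0.116) = +0.296 V.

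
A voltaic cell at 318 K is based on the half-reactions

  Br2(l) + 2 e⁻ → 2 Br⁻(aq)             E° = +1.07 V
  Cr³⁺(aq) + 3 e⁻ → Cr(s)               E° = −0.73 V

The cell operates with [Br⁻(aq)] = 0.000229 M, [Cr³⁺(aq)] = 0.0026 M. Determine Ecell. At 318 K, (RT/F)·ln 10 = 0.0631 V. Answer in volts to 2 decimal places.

Since E°(Br₂/Br⁻) > E°(Cr³⁺/Cr), Br₂/Br⁻ serves as the cathode.
E°cell = E°cat − E°an = +1.07 − (−0.73) = +1.80 V; n = 6.
Balancing gives 3 Br2(l) + 2 Cr(s) → 6 Br⁻(aq) + 2 Cr³⁺(aq); hence Q = [Br⁻(aq)]^6·[Cr³⁺(aq)]^2 = 9.75×10^−28 (log Q = −27.011).
By the Nernst equation, E = +1.80 − (0.0631/6)·(−27.011) = +2.08 V.

+2.08 V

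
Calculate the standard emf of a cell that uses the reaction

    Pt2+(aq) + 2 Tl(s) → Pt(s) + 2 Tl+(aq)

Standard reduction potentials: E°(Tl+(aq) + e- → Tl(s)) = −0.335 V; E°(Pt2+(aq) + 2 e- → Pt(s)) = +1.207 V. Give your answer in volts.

+1.542 V

In the reaction as written, Pt2+(aq) is reduced (cathode) and Tl+(aq) is produced by oxidation at the anode.
E°cell = E°(cathode) − E°(anode) = +1.207 − (−0.335) = +1.542 V.
The positive value indicates the reaction is spontaneous as written.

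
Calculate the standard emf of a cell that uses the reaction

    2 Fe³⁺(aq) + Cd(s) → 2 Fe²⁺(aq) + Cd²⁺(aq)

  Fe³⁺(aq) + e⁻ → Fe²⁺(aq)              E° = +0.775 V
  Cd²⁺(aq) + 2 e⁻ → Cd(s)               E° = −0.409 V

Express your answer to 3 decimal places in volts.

+1.184 V

In the reaction as written, Fe³⁺(aq) is reduced (cathode) and Cd²⁺(aq) is produced by oxidation at the anode.
E°cell = E°(cathode) − E°(anode) = +0.775 − (−0.409) = +1.184 V.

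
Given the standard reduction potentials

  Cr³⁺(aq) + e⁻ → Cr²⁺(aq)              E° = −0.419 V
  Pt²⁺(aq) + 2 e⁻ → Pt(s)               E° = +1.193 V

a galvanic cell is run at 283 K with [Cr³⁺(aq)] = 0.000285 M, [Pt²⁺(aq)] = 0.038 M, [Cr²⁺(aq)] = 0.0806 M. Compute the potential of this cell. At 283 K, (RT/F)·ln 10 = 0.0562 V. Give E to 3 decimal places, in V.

Pt²⁺/Pt is reduced (cathode, E° = +1.193 V) and Cr³⁺/Cr²⁺ is oxidized (anode).
The standard potential is +1.193 − (−0.419) = +1.612 V and the balanced reaction transfers n = 2 electrons.
Balancing gives Pt²⁺(aq) + 2 Cr²⁺(aq) → Pt(s) + 2 Cr³⁺(aq); hence Q = [Cr³⁺(aq)]^2 / ([Pt²⁺(aq)]·[Cr²⁺(aq)]^2) = 0.000329 (log Q = −3.483).
By the Nernst equation, E = +1.612 − (0.0562/2)·(−3.483) = +1.710 V.

+1.710 V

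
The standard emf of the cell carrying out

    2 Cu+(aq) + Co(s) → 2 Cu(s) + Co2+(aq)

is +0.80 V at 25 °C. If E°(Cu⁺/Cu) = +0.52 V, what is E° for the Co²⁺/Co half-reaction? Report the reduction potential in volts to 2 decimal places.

In the reaction as written the Cu⁺/Cu couple is reduced (cathode) and Co²⁺/Co is oxidized (anode), so E°cell = E°(Cu⁺/Cu) − E°(Co²⁺/Co).
E°(Co²⁺/Co) = E°(cathode) − E°cell = +0.52 − (+0.80) = −0.28 V.

−0.28 V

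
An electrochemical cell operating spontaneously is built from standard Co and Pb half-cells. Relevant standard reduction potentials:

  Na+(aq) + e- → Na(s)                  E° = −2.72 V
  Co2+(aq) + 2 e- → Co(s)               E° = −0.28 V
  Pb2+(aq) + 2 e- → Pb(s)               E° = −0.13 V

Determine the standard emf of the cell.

+0.15 V

Of the two couples in this cell, the one with the more positive reduction potential is reduced at the cathode: here that is Pb²⁺/Pb (−0.13 V); Co²⁺/Co (−0.28 V) is the anode.
E°cell = E°(cathode) − E°(anode) = −0.13 − (−0.28) = +0.15 V.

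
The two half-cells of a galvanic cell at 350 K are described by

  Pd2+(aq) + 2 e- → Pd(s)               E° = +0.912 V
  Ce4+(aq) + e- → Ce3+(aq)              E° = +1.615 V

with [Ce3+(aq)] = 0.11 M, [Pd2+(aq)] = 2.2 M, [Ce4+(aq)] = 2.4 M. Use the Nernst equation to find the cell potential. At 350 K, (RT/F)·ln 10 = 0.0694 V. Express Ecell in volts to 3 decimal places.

Since E°(Ce⁴⁺/Ce³⁺) > E°(Pd²⁺/Pd), Ce⁴⁺/Ce³⁺ serves as the cathode.
The standard potential is +1.615 − (+0.912) = +0.703 V and the balanced reaction transfers n = 2 electrons.
The balanced reaction is 2 Ce4+(aq) + Pd(s) → 2 Ce3+(aq) + Pd2+(aq), so Q = ([Ce3+(aq)]^2·[Pd2+(aq)]) / [Ce4+(aq)]^2 = 0.00462 and log Q = −2.335.
By the Nernst equation, E = +0.703 − (0.0694/2)·(−2.335) = +0.784 V.

+0.784 V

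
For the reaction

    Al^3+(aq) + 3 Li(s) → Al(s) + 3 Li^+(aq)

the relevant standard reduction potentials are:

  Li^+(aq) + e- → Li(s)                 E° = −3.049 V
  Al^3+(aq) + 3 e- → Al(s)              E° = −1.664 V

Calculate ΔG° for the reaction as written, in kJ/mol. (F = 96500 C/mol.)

−401 kJ/mol

In the reaction as written Al^3+(aq) is reduced, so the Al³⁺/Al couple is the cathode and Li⁺/Li is the anode.
E°cell = −1.664 − (−3.049) = +1.385 V; balancing electrons gives n = 3.
ΔG° = −nFE°cell = −(3)(96500)(+1.385) J/mol = −401 kJ/mol.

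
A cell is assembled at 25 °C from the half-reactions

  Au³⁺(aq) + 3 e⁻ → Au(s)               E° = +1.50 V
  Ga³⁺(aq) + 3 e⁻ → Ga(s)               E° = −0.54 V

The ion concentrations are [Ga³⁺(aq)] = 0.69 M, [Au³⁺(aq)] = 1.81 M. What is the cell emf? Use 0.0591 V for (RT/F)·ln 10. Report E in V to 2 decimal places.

+2.05 V

Au³⁺/Au is reduced (cathode, E° = +1.50 V) and Ga³⁺/Ga is oxidized (anode).
The standard potential is +1.50 − (−0.54) = +2.04 V and the balanced reaction transfers n = 3 electrons.
For the overall reaction Au³⁺(aq) + Ga(s) → Au(s) + Ga³⁺(aq), Q = [Ga³⁺(aq)] / [Au³⁺(aq)] = 0.381, giving log Q = −0.419.
By the Nernst equation, E = +2.04 − (0.0591/3)·(−0.419) = +2.05 V.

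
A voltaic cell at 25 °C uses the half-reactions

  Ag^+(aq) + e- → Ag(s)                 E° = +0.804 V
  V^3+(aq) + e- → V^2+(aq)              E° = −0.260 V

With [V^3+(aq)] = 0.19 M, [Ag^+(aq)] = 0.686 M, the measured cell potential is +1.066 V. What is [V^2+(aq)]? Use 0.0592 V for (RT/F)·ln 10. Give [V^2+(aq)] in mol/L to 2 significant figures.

The Ag⁺/Ag couple has the larger reduction potential, so it is the cathode: E°cell = +0.804 − (−0.260) = +1.064 V and n = 1.
From the Nernst equation, log Q = n(E° − E)/0.0592 = 1·(+1.064 − (+1.066))/0.0592 = −0.034.
Balancing electrons gives Ag^+(aq) + V^2+(aq) → Ag(s) + V^3+(aq); thus Q = [V^3+(aq)] / ([Ag^+(aq)]·[V^2+(aq)]).
Isolating [V^2+(aq)] in Q = 10^{−0.034} yields log [V^2+(aq)] = −0.524, i.e. 0.30 M.

0.30 M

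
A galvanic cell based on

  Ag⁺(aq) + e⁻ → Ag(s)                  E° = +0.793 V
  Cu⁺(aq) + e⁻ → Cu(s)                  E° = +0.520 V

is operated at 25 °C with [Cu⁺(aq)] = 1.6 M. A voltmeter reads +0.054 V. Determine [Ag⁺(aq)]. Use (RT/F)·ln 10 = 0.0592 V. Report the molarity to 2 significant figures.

Ag⁺/Ag is the cathode (higher E°); E°cell = +0.793 − (+0.520) = +0.273 V with n = 1.
From the Nernst equation, log Q = n(E° − E)/0.0592 = 1·(+0.273 − (+0.054))/0.0592 = 3.699.
Balancing electrons gives Ag⁺(aq) + Cu(s) → Ag(s) + Cu⁺(aq); thus Q = [Cu⁺(aq)] / [Ag⁺(aq)].
Substituting the known concentrations and solving, log [Ag⁺(aq)] = −3.495 and [Ag⁺(aq)] = 0.00032 M.

0.00032 M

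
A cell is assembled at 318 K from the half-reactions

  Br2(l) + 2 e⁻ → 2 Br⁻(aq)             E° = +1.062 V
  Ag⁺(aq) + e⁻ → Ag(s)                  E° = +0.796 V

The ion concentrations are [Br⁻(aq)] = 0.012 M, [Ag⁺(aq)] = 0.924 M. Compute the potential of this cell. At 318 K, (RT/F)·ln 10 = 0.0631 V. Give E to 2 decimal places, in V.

Since E°(Br₂/Br⁻) > E°(Ag⁺/Ag), Br₂/Br⁻ serves as the cathode.
E°cell = +1.062 − (+0.796) = +0.266 V, with n = 2 electrons transferred.
For the overall reaction Br2(l) + 2 Ag(s) → 2 Br⁻(aq) + 2 Ag⁺(aq), Q = [Br⁻(aq)]^2·[Ag⁺(aq)]^2 = 0.000123, giving log Q = −3.910.
By the Nernst equation, E = +0.266 − (0.0631/2)·(−3.910) = +0.39 V.

+0.39 V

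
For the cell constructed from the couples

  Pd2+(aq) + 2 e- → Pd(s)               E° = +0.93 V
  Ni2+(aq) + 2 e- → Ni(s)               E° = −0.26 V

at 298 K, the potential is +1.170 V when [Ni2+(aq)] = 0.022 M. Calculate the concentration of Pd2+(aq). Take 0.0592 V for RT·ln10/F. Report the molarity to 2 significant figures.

With Pd²⁺/Pd at the cathode and Ni²⁺/Ni at the anode, E°cell = +0.93 − (−0.26) = +1.19 V (n = 2).
From the Nernst equation, log Q = n(E° − E)/0.0592 = 2·(+1.19 − (+1.170))/0.0592 = 0.676.
The balanced reaction is Pd2+(aq) + Ni(s) → Pd(s) + Ni2+(aq), so Q = [Ni2+(aq)] / [Pd2+(aq)].
Solving for the unknown gives log [Pd2+(aq)] = −2.334, so [Pd2+(aq)] ≈ 0.0046 M.

0.0046 M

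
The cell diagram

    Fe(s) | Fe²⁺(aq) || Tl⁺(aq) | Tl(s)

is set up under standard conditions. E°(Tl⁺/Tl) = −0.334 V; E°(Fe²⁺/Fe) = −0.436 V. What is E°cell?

By convention the left-hand electrode in cell notation is the anode (oxidation) and the right-hand electrode is the cathode (reduction).
E°cell = E°(right) − E°(left) = −0.334 − (−0.436) = +0.102 V.

+0.102 V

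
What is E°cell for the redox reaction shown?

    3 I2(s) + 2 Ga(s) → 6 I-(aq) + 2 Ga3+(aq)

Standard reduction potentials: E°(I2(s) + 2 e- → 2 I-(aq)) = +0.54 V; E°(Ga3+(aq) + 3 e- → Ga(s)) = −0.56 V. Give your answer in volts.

In the reaction as written, I2(s) is reduced (cathode) and Ga3+(aq) is produced by oxidation at the anode.
E°cell = E°(cathode) − E°(anode) = +0.54 − (−0.56) = +1.10 V.
The positive value indicates the reaction is spontaneous as written.

+1.10 V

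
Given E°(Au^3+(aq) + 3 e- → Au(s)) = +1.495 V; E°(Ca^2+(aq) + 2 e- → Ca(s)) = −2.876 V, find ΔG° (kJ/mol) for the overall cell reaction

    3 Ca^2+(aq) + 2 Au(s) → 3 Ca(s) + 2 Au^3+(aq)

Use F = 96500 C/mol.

+2531 kJ/mol

In the reaction as written Ca^2+(aq) is reduced, so the Ca²⁺/Ca couple is the cathode and Au³⁺/Au is the anode.
E°cell = −2.876 − (+1.495) = −4.371 V; balancing electrons gives n = 6.
ΔG° = −nFE°cell = −(6)(96500)(−4.371) J/mol = +2531 kJ/mol.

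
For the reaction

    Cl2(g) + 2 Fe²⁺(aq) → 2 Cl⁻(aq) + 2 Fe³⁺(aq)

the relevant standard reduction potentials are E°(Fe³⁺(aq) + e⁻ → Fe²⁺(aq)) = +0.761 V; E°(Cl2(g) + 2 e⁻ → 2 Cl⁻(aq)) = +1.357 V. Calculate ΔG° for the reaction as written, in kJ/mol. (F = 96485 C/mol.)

In the reaction as written Cl2(g) is reduced, so the Cl₂/Cl⁻ couple is the cathode and Fe³⁺/Fe²⁺ is the anode.
E°cell = +1.357 − (+0.761) = +0.596 V; balancing electrons gives n = 2.
ΔG° = −nFE°cell = −(2)(96485)(+0.596) J/mol = −115 kJ/mol.

−115 kJ/mol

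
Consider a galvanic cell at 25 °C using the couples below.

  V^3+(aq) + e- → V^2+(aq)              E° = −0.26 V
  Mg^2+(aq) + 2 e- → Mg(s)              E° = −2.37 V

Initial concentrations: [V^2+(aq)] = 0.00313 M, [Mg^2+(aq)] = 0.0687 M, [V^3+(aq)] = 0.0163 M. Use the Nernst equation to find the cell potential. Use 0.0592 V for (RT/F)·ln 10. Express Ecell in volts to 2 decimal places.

V³⁺/V²⁺ is reduced (cathode, E° = −0.26 V) and Mg²⁺/Mg is oxidized (anode).
The standard potential is −0.26 − (−2.37) = +2.11 V and the balanced reaction transfers n = 2 electrons.
The balanced reaction is 2 V^3+(aq) + Mg(s) → 2 V^2+(aq) + Mg^2+(aq), so Q = ([V^2+(aq)]^2·[Mg^2+(aq)]) / [V^3+(aq)]^2 = 0.00253 and log Q = −2.596.
By the Nernst equation, E = +2.11 − (0.0592/2)·(−2.596) = +2.19 V.

+2.19 V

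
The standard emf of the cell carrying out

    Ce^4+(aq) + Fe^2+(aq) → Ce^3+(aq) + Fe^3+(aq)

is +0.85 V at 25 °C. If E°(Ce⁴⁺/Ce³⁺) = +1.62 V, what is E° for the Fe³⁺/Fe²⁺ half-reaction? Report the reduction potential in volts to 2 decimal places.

+0.77 V

In the reaction as written the Ce⁴⁺/Ce³⁺ couple is reduced (cathode) and Fe³⁺/Fe²⁺ is oxidized (anode), so E°cell = E°(Ce⁴⁺/Ce³⁺) − E°(Fe³⁺/Fe²⁺).
E°(Fe³⁺/Fe²⁺) = E°(cathode) − E°cell = +1.62 − (+0.85) = +0.77 V.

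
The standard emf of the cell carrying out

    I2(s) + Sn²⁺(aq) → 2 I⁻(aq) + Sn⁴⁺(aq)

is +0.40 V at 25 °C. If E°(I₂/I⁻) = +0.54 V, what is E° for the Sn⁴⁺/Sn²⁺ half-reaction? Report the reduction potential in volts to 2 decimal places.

+0.14 V

In the reaction as written the I₂/I⁻ couple is reduced (cathode) and Sn⁴⁺/Sn²⁺ is oxidized (anode), so E°cell = E°(I₂/I⁻) − E°(Sn⁴⁺/Sn²⁺).
E°(Sn⁴⁺/Sn²⁺) = E°(cathode) − E°cell = +0.54 − (+0.40) = +0.14 V.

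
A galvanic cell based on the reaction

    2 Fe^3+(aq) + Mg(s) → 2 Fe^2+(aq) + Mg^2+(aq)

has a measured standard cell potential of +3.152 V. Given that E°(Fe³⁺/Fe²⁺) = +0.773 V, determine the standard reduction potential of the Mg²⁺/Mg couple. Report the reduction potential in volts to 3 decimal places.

−2.379 V

In the reaction as written the Fe³⁺/Fe²⁺ couple is reduced (cathode) and Mg²⁺/Mg is oxidized (anode), so E°cell = E°(Fe³⁺/Fe²⁺) − E°(Mg²⁺/Mg).
E°(Mg²⁺/Mg) = E°(cathode) − E°cell = +0.773 − (+3.152) = −2.379 V.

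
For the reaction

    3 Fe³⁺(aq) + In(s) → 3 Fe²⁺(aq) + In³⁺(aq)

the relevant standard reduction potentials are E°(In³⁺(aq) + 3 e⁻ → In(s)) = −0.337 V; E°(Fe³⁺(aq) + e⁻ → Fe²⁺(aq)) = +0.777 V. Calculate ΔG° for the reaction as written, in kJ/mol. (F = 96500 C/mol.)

−323 kJ/mol

In the reaction as written Fe³⁺(aq) is reduced, so the Fe³⁺/Fe²⁺ couple is the cathode and In³⁺/In is the anode.
E°cell = +0.777 − (−0.337) = +1.114 V; balancing electrons gives n = 3.
ΔG° = −nFE°cell = −(3)(96500)(+1.114) J/mol = −323 kJ/mol.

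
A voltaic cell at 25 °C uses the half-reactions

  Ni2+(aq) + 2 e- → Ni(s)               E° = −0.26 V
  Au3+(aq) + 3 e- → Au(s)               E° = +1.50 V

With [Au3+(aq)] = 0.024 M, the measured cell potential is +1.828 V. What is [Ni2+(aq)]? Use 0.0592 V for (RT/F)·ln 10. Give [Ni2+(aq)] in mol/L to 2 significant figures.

0.00042 M

The Au³⁺/Au couple has the larger reduction potential, so it is the cathode: E°cell = +1.50 − (−0.26) = +1.76 V and n = 6.
Since E = E° − (0.0592/n)·log Q, log Q = n(E° − E)/0.0592 = −6.892.
The balanced reaction is 2 Au3+(aq) + 3 Ni(s) → 2 Au(s) + 3 Ni2+(aq), so Q = [Ni2+(aq)]^3 / [Au3+(aq)]^2.
Solving for the unknown gives log [Ni2+(aq)] = −3.377, so [Ni2+(aq)] ≈ 0.00042 M.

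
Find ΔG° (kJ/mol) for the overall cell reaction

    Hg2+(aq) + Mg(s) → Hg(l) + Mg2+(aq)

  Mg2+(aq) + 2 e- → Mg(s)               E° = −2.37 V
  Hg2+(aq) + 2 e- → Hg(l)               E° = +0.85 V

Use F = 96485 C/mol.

−621 kJ/mol

In the reaction as written Hg2+(aq) is reduced, so the Hg²⁺/Hg couple is the cathode and Mg²⁺/Mg is the anode.
E°cell = +0.85 − (−2.37) = +3.22 V; balancing electrons gives n = 2.
ΔG° = −nFE°cell = −(2)(96485)(+3.22) J/mol = −621 kJ/mol.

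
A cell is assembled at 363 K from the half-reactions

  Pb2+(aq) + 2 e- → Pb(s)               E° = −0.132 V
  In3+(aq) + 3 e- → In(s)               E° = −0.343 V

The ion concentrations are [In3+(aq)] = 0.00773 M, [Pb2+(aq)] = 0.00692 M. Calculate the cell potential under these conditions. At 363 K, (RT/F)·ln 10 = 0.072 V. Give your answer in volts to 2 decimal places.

Since E°(Pb²⁺/Pb) > E°(In³⁺/In), Pb²⁺/Pb serves as the cathode.
The standard potential is −0.132 − (−0.343) = +0.211 V and the balanced reaction transfers n = 6 electrons.
The balanced reaction is 3 Pb2+(aq) + 2 In(s) → 3 Pb(s) + 2 In3+(aq), so Q = [In3+(aq)]^2 / [Pb2+(aq)]^3 = 180 and log Q = 2.256.
E = E° − (0.072/n)·log Q = +0.211 − (0.072/6)(2.256) = +0.18 V.

+0.18 V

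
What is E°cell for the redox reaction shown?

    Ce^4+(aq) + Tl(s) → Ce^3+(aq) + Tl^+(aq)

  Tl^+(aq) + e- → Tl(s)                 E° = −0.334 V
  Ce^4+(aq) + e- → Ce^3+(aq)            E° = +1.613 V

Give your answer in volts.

+1.947 V

In the reaction as written, Ce^4+(aq) is reduced (cathode) and Tl^+(aq) is produced by oxidation at the anode.
E°cell = E°(cathode) − E°(anode) = +1.613 − (−0.334) = +1.947 V.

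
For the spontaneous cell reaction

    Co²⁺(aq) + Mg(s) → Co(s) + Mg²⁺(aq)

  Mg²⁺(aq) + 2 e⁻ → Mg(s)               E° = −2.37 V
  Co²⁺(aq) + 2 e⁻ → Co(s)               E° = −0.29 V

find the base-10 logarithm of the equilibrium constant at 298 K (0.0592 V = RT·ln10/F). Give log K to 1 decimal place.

log K = 70.3

The Co²⁺/Co couple is reduced (cathode); E°cell = −0.29 − (−2.37) = +2.08 V with n = 2.
At equilibrium E = 0, so log K = nE°cell / 0.0592 = (2)(+2.08) / 0.0592 = 70.3.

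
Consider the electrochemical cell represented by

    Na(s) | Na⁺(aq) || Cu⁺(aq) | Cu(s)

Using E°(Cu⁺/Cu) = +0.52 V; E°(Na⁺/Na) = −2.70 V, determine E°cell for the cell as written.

+3.22 V

By convention the left-hand electrode in cell notation is the anode (oxidation) and the right-hand electrode is the cathode (reduction).
E°cell = E°(right) − E°(left) = +0.52 − (−2.70) = +3.22 V.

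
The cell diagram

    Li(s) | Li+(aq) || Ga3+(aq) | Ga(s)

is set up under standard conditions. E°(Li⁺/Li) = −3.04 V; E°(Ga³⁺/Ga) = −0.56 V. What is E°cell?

+2.48 V

By convention the left-hand electrode in cell notation is the anode (oxidation) and the right-hand electrode is the cathode (reduction).
E°cell = E°(right) − E°(left) = −0.56 − (−3.04) = +2.48 V.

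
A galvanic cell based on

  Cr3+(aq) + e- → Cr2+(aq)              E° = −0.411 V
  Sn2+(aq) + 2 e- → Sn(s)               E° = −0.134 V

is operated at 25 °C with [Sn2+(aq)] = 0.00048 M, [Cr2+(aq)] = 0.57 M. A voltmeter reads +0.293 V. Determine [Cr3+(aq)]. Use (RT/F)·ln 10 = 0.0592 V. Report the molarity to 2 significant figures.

With Sn²⁺/Sn at the cathode and Cr³⁺/Cr²⁺ at the anode, E°cell = −0.134 − (−0.411) = +0.277 V (n = 2).
Rearranging E = E° − (0.0592/n)·log Q gives log Q = 2(+0.277 − (+0.293))/0.0592 = −0.541.
Balancing electrons gives Sn2+(aq) + 2 Cr2+(aq) → Sn(s) + 2 Cr3+(aq); thus Q = [Cr3+(aq)]^2 / ([Sn2+(aq)]·[Cr2+(aq)]^2).
Isolating [Cr3+(aq)] in Q = 10^{−0.541} yields log [Cr3+(aq)] = −2.174, i.e. 0.0067 M.

0.0067 M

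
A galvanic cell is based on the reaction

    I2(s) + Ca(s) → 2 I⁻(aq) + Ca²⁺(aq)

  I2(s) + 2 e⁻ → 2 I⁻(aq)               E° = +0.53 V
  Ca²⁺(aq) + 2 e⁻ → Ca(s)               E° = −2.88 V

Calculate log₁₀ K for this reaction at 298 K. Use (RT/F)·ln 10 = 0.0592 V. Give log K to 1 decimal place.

log K = 115.2

The I₂/I⁻ couple is reduced (cathode); E°cell = +0.53 − (−2.88) = +3.41 V with n = 2.
At equilibrium E = 0, so log K = nE°cell / 0.0592 = (2)(+3.41) / 0.0592 = 115.2.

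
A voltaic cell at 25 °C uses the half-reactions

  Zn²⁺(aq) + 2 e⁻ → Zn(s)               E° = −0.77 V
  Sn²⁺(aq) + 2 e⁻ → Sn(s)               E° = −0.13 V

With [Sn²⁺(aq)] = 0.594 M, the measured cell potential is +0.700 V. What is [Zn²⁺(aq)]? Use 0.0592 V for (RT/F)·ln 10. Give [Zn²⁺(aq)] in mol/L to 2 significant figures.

0.0056 M

Sn²⁺/Sn is the cathode (higher E°); E°cell = −0.13 − (−0.77) = +0.64 V with n = 2.
Rearranging E = E° − (0.0592/n)·log Q gives log Q = 2(+0.64 − (+0.700))/0.0592 = −2.027.
For Sn²⁺(aq) + Zn(s) → Sn(s) + Zn²⁺(aq), the reaction quotient is Q = [Zn²⁺(aq)] / [Sn²⁺(aq)].
Solving for the unknown gives log [Zn²⁺(aq)] = −2.253, so [Zn²⁺(aq)] ≈ 0.0056 M.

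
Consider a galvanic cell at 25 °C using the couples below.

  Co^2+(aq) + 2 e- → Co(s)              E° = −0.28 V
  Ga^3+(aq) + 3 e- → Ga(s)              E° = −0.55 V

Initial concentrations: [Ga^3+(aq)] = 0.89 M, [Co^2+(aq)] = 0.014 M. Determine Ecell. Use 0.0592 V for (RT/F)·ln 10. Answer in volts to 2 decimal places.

+0.22 V

The Co²⁺/Co couple has the more positive E°, so it is the cathode; Ga³⁺/Ga is the anode.
E°cell = −0.28 − (−0.55) = +0.27 V, with n = 6 electrons transferred.
The balanced reaction is 3 Co^2+(aq) + 2 Ga(s) → 3 Co(s) + 2 Ga^3+(aq), so Q = [Ga^3+(aq)]^2 / [Co^2+(aq)]^3 = 2.89×10^5 and log Q = 5.460.
Applying E = E° − (RT ln10/nF)·log Q gives +0.27 − (0.0592/6)(5.460) = +0.22 V.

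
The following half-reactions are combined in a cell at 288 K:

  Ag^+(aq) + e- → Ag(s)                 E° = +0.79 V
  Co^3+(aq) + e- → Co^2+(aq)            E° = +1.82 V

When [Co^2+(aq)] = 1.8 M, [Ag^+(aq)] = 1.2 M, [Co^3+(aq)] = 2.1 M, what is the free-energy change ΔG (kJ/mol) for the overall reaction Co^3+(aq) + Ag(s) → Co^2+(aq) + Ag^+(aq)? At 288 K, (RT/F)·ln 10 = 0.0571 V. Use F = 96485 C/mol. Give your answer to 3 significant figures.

−99.3 kJ/mol

With Co³⁺/Co²⁺ reduced at the cathode, E°cell = +1.82 − (+0.79) = +1.03 V and n = 1.
Q = ([Co^2+(aq)]·[Ag^+(aq)]) / [Co^3+(aq)] = 1.03, so log Q = 0.012 and E = +1.03 − (0.0571/1)(0.012) = +1.0293 V.
Then ΔG = −nFE = −1 × 96485 × +1.0293 J/mol = −99.3 kJ/mol.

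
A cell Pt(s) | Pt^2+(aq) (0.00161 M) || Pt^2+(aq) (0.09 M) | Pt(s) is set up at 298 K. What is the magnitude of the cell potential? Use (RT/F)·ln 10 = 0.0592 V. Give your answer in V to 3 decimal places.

0.052 V

For a concentration cell E°cell = 0, since both electrodes use the same couple.
The compartment with the higher Pt^2+(aq) concentration (0.09 M) acts as the cathode; ions are reduced there and produced at the dilute (0.00161 M) anode.
With n = 2, Ecell = −(0.0592/2)·log([dilute]/[conc]) = −(0.0592/2)·log(0.00161/0.09) = +0.052 V.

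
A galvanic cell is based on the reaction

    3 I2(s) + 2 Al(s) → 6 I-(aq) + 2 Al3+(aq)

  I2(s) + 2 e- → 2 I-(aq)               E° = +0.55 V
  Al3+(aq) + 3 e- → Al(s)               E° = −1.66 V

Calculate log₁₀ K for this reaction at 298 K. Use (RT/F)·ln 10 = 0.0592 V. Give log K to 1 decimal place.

The I₂/I⁻ couple is reduced (cathode); E°cell = +0.55 − (−1.66) = +2.21 V with n = 6.
At equilibrium E = 0, so log K = nE°cell / 0.0592 = (6)(+2.21) / 0.0592 = 224.0.

log K = 224.0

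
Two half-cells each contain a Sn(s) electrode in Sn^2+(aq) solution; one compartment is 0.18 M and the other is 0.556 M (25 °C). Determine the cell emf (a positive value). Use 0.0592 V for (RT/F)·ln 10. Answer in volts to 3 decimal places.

For a concentration cell E°cell = 0, since both electrodes use the same couple.
The compartment with the higher Sn^2+(aq) concentration (0.556 M) acts as the cathode; ions are reduced there and produced at the dilute (0.18 M) anode.
With n = 2, Ecell = −(0.0592/2)·log([dilute]/[conc]) = −(0.0592/2)·log(0.18/0.556) = +0.014 V.

0.014 V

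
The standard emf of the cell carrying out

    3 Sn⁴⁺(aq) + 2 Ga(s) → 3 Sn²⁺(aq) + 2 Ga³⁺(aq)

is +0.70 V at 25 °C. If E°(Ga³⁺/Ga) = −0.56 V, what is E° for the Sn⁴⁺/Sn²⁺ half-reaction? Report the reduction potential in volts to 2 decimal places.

+0.14 V

In the reaction as written the Sn⁴⁺/Sn²⁺ couple is reduced (cathode) and Ga³⁺/Ga is oxidized (anode), so E°cell = E°(Sn⁴⁺/Sn²⁺) − E°(Ga³⁺/Ga).
E°(Sn⁴⁺/Sn²⁺) = E°cell + E°(anode) = +0.70 + (−0.56) = +0.14 V.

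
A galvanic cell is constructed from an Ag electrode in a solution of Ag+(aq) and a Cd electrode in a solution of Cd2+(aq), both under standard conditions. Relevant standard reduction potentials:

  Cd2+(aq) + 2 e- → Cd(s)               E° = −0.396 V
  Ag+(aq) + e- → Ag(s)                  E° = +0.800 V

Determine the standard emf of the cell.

Of the two couples in this cell, the one with the more positive reduction potential is reduced at the cathode: here that is Ag⁺/Ag (+0.800 V); Cd²⁺/Cd (−0.396 V) is the anode.
E°cell = E°(cathode) − E°(anode) = +0.800 − (−0.396) = +1.196 V.

+1.196 V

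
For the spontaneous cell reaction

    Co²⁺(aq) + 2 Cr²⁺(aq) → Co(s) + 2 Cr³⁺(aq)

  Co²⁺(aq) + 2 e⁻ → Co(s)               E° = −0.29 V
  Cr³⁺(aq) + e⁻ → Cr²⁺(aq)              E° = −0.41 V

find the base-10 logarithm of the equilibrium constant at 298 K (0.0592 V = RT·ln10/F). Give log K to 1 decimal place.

log K = 4.1

The Co²⁺/Co couple is reduced (cathode); E°cell = −0.29 − (−0.41) = +0.12 V with n = 2.
At equilibrium E = 0, so log K = nE°cell / 0.0592 = (2)(+0.12) / 0.0592 = 4.1.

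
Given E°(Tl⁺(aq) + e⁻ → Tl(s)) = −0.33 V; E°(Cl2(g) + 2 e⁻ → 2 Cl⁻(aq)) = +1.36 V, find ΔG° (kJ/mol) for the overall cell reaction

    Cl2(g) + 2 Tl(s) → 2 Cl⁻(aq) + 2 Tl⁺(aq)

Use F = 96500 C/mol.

−326 kJ/mol

In the reaction as written Cl2(g) is reduced, so the Cl₂/Cl⁻ couple is the cathode and Tl⁺/Tl is the anode.
E°cell = +1.36 − (−0.33) = +1.69 V; balancing electrons gives n = 2.
ΔG° = −nFE°cell = −(2)(96500)(+1.69) J/mol = −326 kJ/mol.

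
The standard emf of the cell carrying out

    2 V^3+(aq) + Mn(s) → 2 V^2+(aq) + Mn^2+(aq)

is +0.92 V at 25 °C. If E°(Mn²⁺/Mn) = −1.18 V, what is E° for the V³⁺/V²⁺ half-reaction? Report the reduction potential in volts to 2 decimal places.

−0.26 V

In the reaction as written the V³⁺/V²⁺ couple is reduced (cathode) and Mn²⁺/Mn is oxidized (anode), so E°cell = E°(V³⁺/V²⁺) − E°(Mn²⁺/Mn).
E°(V³⁺/V²⁺) = E°cell + E°(anode) = +0.92 + (−1.18) = −0.26 V.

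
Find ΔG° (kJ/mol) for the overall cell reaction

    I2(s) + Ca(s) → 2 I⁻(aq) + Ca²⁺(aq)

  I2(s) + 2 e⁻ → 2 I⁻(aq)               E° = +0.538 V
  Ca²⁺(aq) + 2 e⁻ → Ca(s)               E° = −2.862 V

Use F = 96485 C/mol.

−656 kJ/mol

In the reaction as written I2(s) is reduced, so the I₂/I⁻ couple is the cathode and Ca²⁺/Ca is the anode.
E°cell = +0.538 − (−2.862) = +3.400 V; balancing electrons gives n = 2.
ΔG° = −nFE°cell = −(2)(96485)(+3.400) J/mol = −656 kJ/mol.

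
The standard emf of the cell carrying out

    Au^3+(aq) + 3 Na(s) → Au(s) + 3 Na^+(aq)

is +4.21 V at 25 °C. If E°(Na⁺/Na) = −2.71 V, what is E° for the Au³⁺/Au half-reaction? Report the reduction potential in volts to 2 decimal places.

+1.50 V

In the reaction as written the Au³⁺/Au couple is reduced (cathode) and Na⁺/Na is oxidized (anode), so E°cell = E°(Au³⁺/Au) − E°(Na⁺/Na).
E°(Au³⁺/Au) = E°cell + E°(anode) = +4.21 + (−2.71) = +1.50 V.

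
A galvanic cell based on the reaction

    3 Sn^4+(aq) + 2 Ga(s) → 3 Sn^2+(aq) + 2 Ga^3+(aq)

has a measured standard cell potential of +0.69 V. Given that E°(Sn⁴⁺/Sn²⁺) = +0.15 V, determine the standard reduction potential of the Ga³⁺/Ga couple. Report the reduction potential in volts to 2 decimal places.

In the reaction as written the Sn⁴⁺/Sn²⁺ couple is reduced (cathode) and Ga³⁺/Ga is oxidized (anode), so E°cell = E°(Sn⁴⁺/Sn²⁺) − E°(Ga³⁺/Ga).
E°(Ga³⁺/Ga) = E°(cathode) − E°cell = +0.15 − (+0.69) = −0.54 V.

−0.54 V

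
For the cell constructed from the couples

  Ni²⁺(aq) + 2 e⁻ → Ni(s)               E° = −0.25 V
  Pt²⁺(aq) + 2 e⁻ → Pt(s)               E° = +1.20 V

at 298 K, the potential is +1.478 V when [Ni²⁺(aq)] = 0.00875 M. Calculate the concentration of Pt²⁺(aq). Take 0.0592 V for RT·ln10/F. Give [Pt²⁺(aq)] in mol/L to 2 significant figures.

0.077 M

With Pt²⁺/Pt at the cathode and Ni²⁺/Ni at the anode, E°cell = +1.20 − (−0.25) = +1.45 V (n = 2).
Since E = E° − (0.0592/n)·log Q, log Q = n(E° − E)/0.0592 = −0.946.
The balanced reaction is Pt²⁺(aq) + Ni(s) → Pt(s) + Ni²⁺(aq), so Q = [Ni²⁺(aq)] / [Pt²⁺(aq)].
Solving for the unknown gives log [Pt²⁺(aq)] = −1.112, so [Pt²⁺(aq)] ≈ 0.077 M.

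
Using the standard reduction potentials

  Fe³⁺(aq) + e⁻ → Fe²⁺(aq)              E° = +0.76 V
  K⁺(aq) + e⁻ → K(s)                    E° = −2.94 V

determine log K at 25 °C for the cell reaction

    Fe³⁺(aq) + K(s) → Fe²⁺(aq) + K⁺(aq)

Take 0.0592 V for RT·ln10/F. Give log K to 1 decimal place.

The Fe³⁺/Fe²⁺ couple is reduced (cathode); E°cell = +0.76 − (−2.94) = +3.70 V with n = 1.
At equilibrium E = 0, so log K = nE°cell / 0.0592 = (1)(+3.70) / 0.0592 = 62.5.

log K = 62.5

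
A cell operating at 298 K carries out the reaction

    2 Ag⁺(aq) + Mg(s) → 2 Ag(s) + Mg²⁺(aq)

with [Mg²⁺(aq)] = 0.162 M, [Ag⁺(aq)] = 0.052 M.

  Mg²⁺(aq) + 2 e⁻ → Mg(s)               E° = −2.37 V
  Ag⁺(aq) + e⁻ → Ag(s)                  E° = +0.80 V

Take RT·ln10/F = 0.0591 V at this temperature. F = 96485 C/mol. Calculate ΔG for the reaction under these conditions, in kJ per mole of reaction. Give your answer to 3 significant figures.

−602 kJ/mol

With Ag⁺/Ag reduced at the cathode, E°cell = +0.80 − (−2.37) = +3.17 V and n = 2.
The reaction quotient is [Mg²⁺(aq)] / [Ag⁺(aq)]^2 = 59.9; by Nernst, E = +3.17 − (0.0591/2)(1.778) = +3.1175 V.
ΔG = −nFE = −(2)(96485)(+3.1175) J/mol = −602 kJ/mol.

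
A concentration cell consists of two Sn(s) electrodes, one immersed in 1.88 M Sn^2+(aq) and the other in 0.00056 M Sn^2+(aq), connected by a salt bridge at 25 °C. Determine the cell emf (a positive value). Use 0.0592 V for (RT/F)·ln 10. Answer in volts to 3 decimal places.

For a concentration cell E°cell = 0, since both electrodes use the same couple.
The compartment with the higher Sn^2+(aq) concentration (1.88 M) acts as the cathode; ions are reduced there and produced at the dilute (0.00056 M) anode.
With n = 2, Ecell = −(0.0592/2)·log([dilute]/[conc]) = −(0.0592/2)·log(0.00056/1.88) = +0.104 V.

0.104 V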